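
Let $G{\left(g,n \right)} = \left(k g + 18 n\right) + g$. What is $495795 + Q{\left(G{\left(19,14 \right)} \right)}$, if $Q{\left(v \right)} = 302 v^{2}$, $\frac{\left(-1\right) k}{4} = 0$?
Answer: $22674977$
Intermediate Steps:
$k = 0$ ($k = \left(-4\right) 0 = 0$)
$G{\left(g,n \right)} = g + 18 n$ ($G{\left(g,n \right)} = \left(0 g + 18 n\right) + g = \left(0 + 18 n\right) + g = 18 n + g = g + 18 n$)
$495795 + Q{\left(G{\left(19,14 \right)} \right)} = 495795 + 302 \left(19 + 18 \cdot 14\right)^{2} = 495795 + 302 \left(19 + 252\right)^{2} = 495795 + 302 \cdot 271^{2} = 495795 + 302 \cdot 73441 = 495795 + 22179182 = 22674977$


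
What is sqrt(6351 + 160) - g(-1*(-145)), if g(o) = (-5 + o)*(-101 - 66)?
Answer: 23380 + sqrt(6511) ≈ 23461.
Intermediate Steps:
g(o) = 835 - 167*o (g(o) = (-5 + o)*(-167) = 835 - 167*o)
sqrt(6351 + 160) - g(-1*(-145)) = sqrt(6351 + 160) - (835 - (-167)*(-145)) = sqrt(6511) - (835 - 167*145) = sqrt(6511) - (835 - 24215) = sqrt(6511) - 1*(-23380) = sqrt(6511) + 23380 = 23380 + sqrt(6511)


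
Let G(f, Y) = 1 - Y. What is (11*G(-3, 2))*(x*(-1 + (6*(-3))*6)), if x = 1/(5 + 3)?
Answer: 1199/8 ≈ 149.88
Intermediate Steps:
x = ⅛ (x = 1/8 = ⅛ ≈ 0.12500)
(11*G(-3, 2))*(x*(-1 + (6*(-3))*6)) = (11*(1 - 1*2))*((-1 + (6*(-3))*6)/8) = (11*(1 - 2))*((-1 - 18*6)/8) = (11*(-1))*((-1 - 108)/8) = -11*(-109)/8 = -11*(-109/8) = 1199/8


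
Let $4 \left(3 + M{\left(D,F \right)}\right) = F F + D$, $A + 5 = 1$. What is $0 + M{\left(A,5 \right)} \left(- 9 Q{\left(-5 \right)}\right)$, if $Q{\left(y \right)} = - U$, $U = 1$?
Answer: $\frac{81}{4} \approx 20.25$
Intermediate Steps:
$A = -4$ ($A = -5 + 1 = -4$)
$M{\left(D,F \right)} = -3 + \frac{D}{4} + \frac{F^{2}}{4}$ ($M{\left(D,F \right)} = -3 + \frac{F F + D}{4} = -3 + \frac{F^{2} + D}{4} = -3 + \frac{D + F^{2}}{4} = -3 + \left(\frac{D}{4} + \frac{F^{2}}{4}\right) = -3 + \frac{D}{4} + \frac{F^{2}}{4}$)
$Q{\left(y \right)} = -1$ ($Q{\left(y \right)} = \left(-1\right) 1 = -1$)
$0 + M{\left(A,5 \right)} \left(- 9 Q{\left(-5 \right)}\right) = 0 + \left(-3 + \frac{1}{4} \left(-4\right) + \frac{5^{2}}{4}\right) \left(\left(-9\right) \left(-1\right)\right) = 0 + \left(-3 - 1 + \frac{1}{4} \cdot 25\right) 9 = 0 + \left(-3 - 1 + \frac{25}{4}\right) 9 = 0 + \frac{9}{4} \cdot 9 = 0 + \frac{81}{4} = \frac{81}{4}$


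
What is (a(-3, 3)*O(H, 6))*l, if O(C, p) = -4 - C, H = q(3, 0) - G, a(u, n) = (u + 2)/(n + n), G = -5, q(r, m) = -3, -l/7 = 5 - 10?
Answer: 35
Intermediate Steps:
l = 35 (l = -7*(5 - 10) = -7*(-5) = 35)
a(u, n) = (2 + u)/(2*n) (a(u, n) = (2 + u)/((2*n)) = (2 + u)*(1/(2*n)) = (2 + u)/(2*n))
H = 2 (H = -3 - 1*(-5) = -3 + 5 = 2)
(a(-3, 3)*O(H, 6))*l = (((½)*(2 - 3)/3)*(-4 - 1*2))*35 = (((½)*(⅓)*(-1))*(-4 - 2))*35 = -⅙*(-6)*35 = 1*35 = 35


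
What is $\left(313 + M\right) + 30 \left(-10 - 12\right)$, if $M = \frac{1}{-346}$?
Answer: $- \frac{120063}{346} \approx -347.0$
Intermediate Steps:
$M = - \frac{1}{346} \approx -0.0028902$
$\left(313 + M\right) + 30 \left(-10 - 12\right) = \left(313 - \frac{1}{346}\right) + 30 \left(-10 - 12\right) = \frac{108297}{346} + 30 \left(-22\right) = \frac{108297}{346} - 660 = - \frac{120063}{346}$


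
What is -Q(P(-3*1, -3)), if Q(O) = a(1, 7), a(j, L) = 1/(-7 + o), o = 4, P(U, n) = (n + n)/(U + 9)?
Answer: 1/3 ≈ 0.33333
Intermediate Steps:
P(U, n) = 2*n/(9 + U) (P(U, n) = (2*n)/(9 + U) = 2*n/(9 + U))
a(j, L) = -1/3 (a(j, L) = 1/(-7 + 4) = 1/(-3) = -1/3)
Q(O) = -1/3
-Q(P(-3*1, -3)) = -1*(-1/3) = 1/3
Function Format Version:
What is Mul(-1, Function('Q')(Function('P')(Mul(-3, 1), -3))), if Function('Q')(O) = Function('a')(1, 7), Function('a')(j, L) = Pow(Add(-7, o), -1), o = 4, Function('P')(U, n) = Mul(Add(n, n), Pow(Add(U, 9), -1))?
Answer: Rational(1, 3) ≈ 0.33333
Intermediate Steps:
Function('P')(U, n) = Mul(2, n, Pow(Add(9, U), -1)) (Function('P')(U, n) = Mul(Mul(2, n), Pow(Add(9, U), -1)) = Mul(2, n, Pow(Add(9, U), -1)))
Function('a')(j, L) = Rational(-1, 3) (Function('a')(j, L) = Pow(Add(-7, 4), -1) = Pow(-3, -1) = Rational(-1, 3))
Function('Q')(O) = Rational(-1, 3)
Mul(-1, Function('Q')(Function('P')(Mul(-3, 1), -3))) = Mul(-1, Rational(-1, 3)) = Rational(1, 3)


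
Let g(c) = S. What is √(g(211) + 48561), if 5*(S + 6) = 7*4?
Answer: √1214015/5 ≈ 220.36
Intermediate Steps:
S = -⅖ (S = -6 + (7*4)/5 = -6 + (⅕)*28 = -6 + 28/5 = -⅖ ≈ -0.40000)
g(c) = -⅖
√(g(211) + 48561) = √(-⅖ + 48561) = √(242803/5) = √1214015/5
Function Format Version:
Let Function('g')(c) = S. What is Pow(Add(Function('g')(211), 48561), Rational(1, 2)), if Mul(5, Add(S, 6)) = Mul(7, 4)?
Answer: Mul(Rational(1, 5), Pow(1214015, Rational(1, 2))) ≈ 220.36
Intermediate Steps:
S = Rational(-2, 5) (S = Add(-6, Mul(Rational(1, 5), Mul(7, 4))) = Add(-6, Mul(Rational(1, 5), 28)) = Add(-6, Rational(28, 5)) = Rational(-2, 5) ≈ -0.40000)
Function('g')(c) = Rational(-2, 5)
Pow(Add(Function('g')(211), 48561), Rational(1, 2)) = Pow(Add(Rational(-2, 5), 48561), Rational(1, 2)) = Pow(Rational(242803, 5), Rational(1, 2)) = Mul(Rational(1, 5), Pow(1214015, Rational(1, 2)))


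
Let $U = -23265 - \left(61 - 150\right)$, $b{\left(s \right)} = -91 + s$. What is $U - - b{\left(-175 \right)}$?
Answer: $-23442$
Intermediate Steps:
$U = -23176$ ($U = -23265 - \left(61 - 150\right) = -23265 - -89 = -23265 + 89 = -23176$)
$U - - b{\left(-175 \right)} = -23176 - - (-91 - 175) = -23176 - \left(-1\right) \left(-266\right) = -23176 - 266 = -23442$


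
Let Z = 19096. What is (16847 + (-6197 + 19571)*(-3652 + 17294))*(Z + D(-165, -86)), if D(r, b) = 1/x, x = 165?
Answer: 114983612255431/33 ≈ 3.4844e+12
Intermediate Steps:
D(r, b) = 1/165
(16847 + (-6197 + 19571)*(-3652 + 17294))*(Z + D(-165, -86)) = (16847 + (-6197 + 19571)*(-3652 + 17294))*(19096 + 1/165) = (16847 + 13374*13642)*(3150841/165) = (16847 + 182448108)*(3150841/165) = 182464955*(3150841/165) = 114983612255431/33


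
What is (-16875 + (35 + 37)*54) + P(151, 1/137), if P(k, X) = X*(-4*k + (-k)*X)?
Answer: -243835902/18769 ≈ -12991.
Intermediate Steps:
P(k, X) = X*(-4*k - X*k)
(-16875 + (35 + 37)*54) + P(151, 1/137) = (-16875 + (35 + 37)*54) - 1*151*(4 + 1/137)/137 = (-16875 + 72*54) - 1*1/137*151*(4 + 1/137) = (-16875 + 3888) - 1*1/137*151*549/137 = -12987 - 82899/18769 = -243835902/18769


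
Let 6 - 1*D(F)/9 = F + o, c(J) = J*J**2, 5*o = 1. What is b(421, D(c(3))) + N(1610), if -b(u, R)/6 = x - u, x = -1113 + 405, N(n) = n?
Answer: 8384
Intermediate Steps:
o = 1/5 (o = (1/5)*1 = 1/5 ≈ 0.20000)
c(J) = J**3
D(F) = 261/5 - 9*F (D(F) = 54 - 9*(F + 1/5) = 54 - 9*(1/5 + F) = 54 + (-9/5 - 9*F) = 261/5 - 9*F)
x = -708
b(u, R) = 4248 + 6*u (b(u, R) = -6*(-708 - u) = 4248 + 6*u)
b(421, D(c(3))) + N(1610) = (4248 + 6*421) + 1610 = (4248 + 2526) + 1610 = 6774 + 1610 = 8384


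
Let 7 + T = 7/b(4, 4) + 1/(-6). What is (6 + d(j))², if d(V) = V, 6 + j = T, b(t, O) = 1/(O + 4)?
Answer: 85849/36 ≈ 2384.7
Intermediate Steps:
b(t, O) = 1/(4 + O)
T = 293/6 (T = -7 + (7/(1/(4 + 4)) + 1/(-6)) = -7 + (7/(1/8) + 1*(-⅙)) = -7 + (7/(⅛) - ⅙) = -7 + (7*8 - ⅙) = -7 + (56 - ⅙) = -7 + 335/6 = 293/6 ≈ 48.833)
j = 257/6 (j = -6 + 293/6 = 257/6 ≈ 42.833)
(6 + d(j))² = (6 + 257/6)² = (293/6)² = 85849/36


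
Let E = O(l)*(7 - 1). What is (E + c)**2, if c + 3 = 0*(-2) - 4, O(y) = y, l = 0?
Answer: 49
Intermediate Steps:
c = -7 (c = -3 + (0*(-2) - 4) = -3 + (0 - 4) = -3 - 4 = -7)
E = 0 (E = 0*(7 - 1) = 0*6 = 0)
(E + c)**2 = (0 - 7)**2 = (-7)**2 = 49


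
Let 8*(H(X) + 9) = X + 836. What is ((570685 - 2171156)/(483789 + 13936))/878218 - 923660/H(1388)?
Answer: -403741996614349699/117582873539450 ≈ -3433.7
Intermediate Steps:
H(X) = 191/2 + X/8 (H(X) = -9 + (X + 836)/8 = -9 + (836 + X)/8 = -9 + (209/2 + X/8) = 191/2 + X/8)
((570685 - 2171156)/(483789 + 13936))/878218 - 923660/H(1388) = ((570685 - 2171156)/(483789 + 13936))/878218 - 923660/(191/2 + (⅛)*1388) = -1600471/497725*(1/878218) - 923660/(191/2 + 347/2) = -1600471*1/497725*(1/878218) - 923660/269 = -1600471/497725*1/878218 - 923660*1/269 = -1600471/437111054050 - 923660/269 = -403741996614349699/117582873539450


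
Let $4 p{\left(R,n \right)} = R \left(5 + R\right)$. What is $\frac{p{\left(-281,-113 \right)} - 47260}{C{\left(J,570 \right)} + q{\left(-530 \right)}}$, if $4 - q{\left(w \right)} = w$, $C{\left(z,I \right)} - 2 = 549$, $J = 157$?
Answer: $- \frac{27871}{1085} \approx -25.688$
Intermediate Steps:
$C{\left(z,I \right)} = 551$ ($C{\left(z,I \right)} = 2 + 549 = 551$)
$p{\left(R,n \right)} = \frac{R \left(5 + R\right)}{4}$
$q{\left(w \right)} = 4 - w$
$\frac{p{\left(-281,-113 \right)} - 47260}{C{\left(J,570 \right)} + q{\left(-530 \right)}} = \frac{\frac{1}{4} \left(-281\right) \left(5 - 281\right) - 47260}{551 + \left(4 - -530\right)} = \frac{\frac{1}{4} \left(-281\right) \left(-276\right) - 47260}{551 + \left(4 + 530\right)} = \frac{19389 - 47260}{551 + 534} = - \frac{27871}{1085}$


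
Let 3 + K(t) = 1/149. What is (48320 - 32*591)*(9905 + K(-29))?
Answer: 43388533792/149 ≈ 2.9120e+8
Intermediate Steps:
K(t) = -446/149 (K(t) = -3 + 1/149 = -446/149)
(48320 - 32*591)*(9905 + K(-29)) = (48320 - 32*591)*(9905 - 446/149) = (48320 - 18912)*(1475399/149) = 29408*(1475399/149) = 43388533792/149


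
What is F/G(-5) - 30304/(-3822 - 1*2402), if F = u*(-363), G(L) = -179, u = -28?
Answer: -3614770/69631 ≈ -51.913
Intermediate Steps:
F = 10164 (F = -28*(-363) = 10164)
F/G(-5) - 30304/(-3822 - 1*2402) = 10164/(-179) - 30304/(-3822 - 1*2402) = 10164*(-1/179) - 30304/(-3822 - 2402) = -10164/179 - 30304/(-6224) = -10164/179 - 30304*(-1/6224) = -10164/179 + 1894/389 = -3614770/69631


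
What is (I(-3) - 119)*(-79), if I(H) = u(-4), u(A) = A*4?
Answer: 10665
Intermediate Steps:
u(A) = 4*A
I(H) = -16 (I(H) = 4*(-4) = -16)
(I(-3) - 119)*(-79) = (-16 - 119)*(-79) = -135*(-79) = 10665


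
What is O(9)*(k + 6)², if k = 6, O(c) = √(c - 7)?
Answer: 144*√2 ≈ 203.65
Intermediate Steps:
O(c) = √(-7 + c)
O(9)*(k + 6)² = √(-7 + 9)*(6 + 6)² = √2*12² = √2*144 = 144*√2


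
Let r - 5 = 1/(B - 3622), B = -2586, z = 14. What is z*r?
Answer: 217273/3104 ≈ 69.998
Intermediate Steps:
r = 31039/6208 (r = 5 + 1/(-2586 - 3622) = 5 + 1/(-6208) = 5 - 1/6208 = 31039/6208 ≈ 4.9998)
z*r = 14*(31039/6208) = 217273/3104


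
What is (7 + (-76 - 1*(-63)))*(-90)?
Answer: 540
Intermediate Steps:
(7 + (-76 - 1*(-63)))*(-90) = (7 + (-76 + 63))*(-90) = (7 - 13)*(-90) = -6*(-90) = 540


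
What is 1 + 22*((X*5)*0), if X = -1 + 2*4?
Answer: 1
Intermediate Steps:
X = 7 (X = -1 + 8 = 7)
1 + 22*((X*5)*0) = 1 + 22*((7*5)*0) = 1 + 22*(35*0) = 1 + 22*0 = 1 + 0 = 1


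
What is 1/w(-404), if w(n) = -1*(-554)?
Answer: 1/554 ≈ 0.0018051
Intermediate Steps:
w(n) = 554
1/w(-404) = 1/554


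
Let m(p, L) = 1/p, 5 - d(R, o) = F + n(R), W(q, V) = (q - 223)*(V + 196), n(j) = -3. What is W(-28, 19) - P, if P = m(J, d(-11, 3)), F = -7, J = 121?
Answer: -6529766/121 ≈ -53965.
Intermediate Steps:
W(q, V) = (-223 + q)*(196 + V)
d(R, o) = 15 (d(R, o) = 5 - (-7 - 3) = 5 - 1*(-10) = 5 + 10 = 15)
P = 1/121 ≈ 0.0082645
W(-28, 19) - P = (-43708 - 223*19 + 196*(-28) + 19*(-28)) - 1*1/121 = (-43708 - 4237 - 5488 - 532) - 1/121 = -53965 - 1/121 = -6529766/121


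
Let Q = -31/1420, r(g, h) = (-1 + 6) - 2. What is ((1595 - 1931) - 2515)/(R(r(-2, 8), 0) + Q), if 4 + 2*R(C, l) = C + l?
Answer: 4048420/741 ≈ 5463.5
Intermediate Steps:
r(g, h) = 3 (r(g, h) = 5 - 2 = 3)
Q = -31/1420 (Q = -31*1/1420 = -31/1420 ≈ -0.021831)
R(C, l) = -2 + C/2 + l/2 (R(C, l) = -2 + (C + l)/2 = -2 + (C/2 + l/2) = -2 + C/2 + l/2)
((1595 - 1931) - 2515)/(R(r(-2, 8), 0) + Q) = ((1595 - 1931) - 2515)/((-2 + (½)*3 + (½)*0) - 31/1420) = (-336 - 2515)/((-2 + 3/2 + 0) - 31/1420) = -2851/(-½ - 31/1420) = -2851/(-741/1420) = -2851*(-1420/741) = 4048420/741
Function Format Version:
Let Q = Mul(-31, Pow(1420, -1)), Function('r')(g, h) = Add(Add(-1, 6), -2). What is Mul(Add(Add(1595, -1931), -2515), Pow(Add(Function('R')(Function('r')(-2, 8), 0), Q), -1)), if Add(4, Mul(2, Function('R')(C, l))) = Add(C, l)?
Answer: Rational(4048420, 741) ≈ 5463.5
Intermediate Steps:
Function('r')(g, h) = 3 (Function('r')(g, h) = Add(5, -2) = 3)
Q = Rational(-31, 1420) (Q = Mul(-31, Rational(1, 1420)) = Rational(-31, 1420) ≈ -0.021831)
Function('R')(C, l) = Add(-2, Mul(Rational(1, 2), C), Mul(Rational(1, 2), l)) (Function('R')(C, l) = Add(-2, Mul(Rational(1, 2), Add(C, l))) = Add(-2, Add(Mul(Rational(1, 2), C), Mul(Rational(1, 2), l))) = Add(-2, Mul(Rational(1, 2), C), Mul(Rational(1, 2), l)))
Mul(Add(Add(1595, -1931), -2515), Pow(Add(Function('R')(Function('r')(-2, 8), 0), Q), -1)) = Mul(Add(Add(1595, -1931), -2515), Pow(Add(Add(-2, Mul(Rational(1, 2), 3), Mul(Rational(1, 2), 0)), Rational(-31, 1420)), -1)) = Mul(Add(-336, -2515), Pow(Add(Add(-2, Rational(3, 2), 0), Rational(-31, 1420)), -1)) = Mul(-2851, Pow(Add(Rational(-1, 2), Rational(-31, 1420)), -1)) = Mul(-2851, Pow(Rational(-741, 1420), -1)) = Mul(-2851, Rational(-1420, 741)) = Rational(4048420, 741)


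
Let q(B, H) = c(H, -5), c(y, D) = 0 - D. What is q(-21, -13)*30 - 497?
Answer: -347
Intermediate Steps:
c(y, D) = -D
q(B, H) = 5 (q(B, H) = -1*(-5) = 5)
q(-21, -13)*30 - 497 = 5*30 - 497 = 150 - 497 = -347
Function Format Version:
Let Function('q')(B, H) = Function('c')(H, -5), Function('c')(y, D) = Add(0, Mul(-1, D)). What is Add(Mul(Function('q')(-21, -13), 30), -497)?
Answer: -347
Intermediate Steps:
Function('c')(y, D) = Mul(-1, D)
Function('q')(B, H) = 5 (Function('q')(B, H) = Mul(-1, -5) = 5)
Add(Mul(Function('q')(-21, -13), 30), -497) = Add(Mul(5, 30), -497) = Add(150, -497) = -347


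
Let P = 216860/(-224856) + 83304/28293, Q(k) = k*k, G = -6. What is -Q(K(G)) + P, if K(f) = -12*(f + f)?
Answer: -10992228547537/530154234 ≈ -20734.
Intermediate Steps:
K(f) = -24*f
Q(k) = k**2
P = 1049648687/530154234 (P = 216860*(-1/224856) + 83304*(1/28293) = -54215/56214 + 27768/9431 = 1049648687/530154234 ≈ 1.9799)
-Q(K(G)) + P = -(-24*(-6))**2 + 1049648687/530154234 = -1*144**2 + 1049648687/530154234 = -1*20736 + 1049648687/530154234 = -20736 + 1049648687/530154234 = -10992228547537/530154234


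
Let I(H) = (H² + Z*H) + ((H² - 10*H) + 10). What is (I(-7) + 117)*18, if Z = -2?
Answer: 5562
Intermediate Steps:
I(H) = 10 - 12*H + 2*H² (I(H) = (H² - 2*H) + ((H² - 10*H) + 10) = (H² - 2*H) + (10 + H² - 10*H) = 10 - 12*H + 2*H²)
(I(-7) + 117)*18 = ((10 - 12*(-7) + 2*(-7)²) + 117)*18 = ((10 + 84 + 2*49) + 117)*18 = ((10 + 84 + 98) + 117)*18 = (192 + 117)*18 = 309*18 = 5562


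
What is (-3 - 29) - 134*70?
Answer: -9412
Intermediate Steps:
(-3 - 29) - 134*70 = -32 - 9380 = -9412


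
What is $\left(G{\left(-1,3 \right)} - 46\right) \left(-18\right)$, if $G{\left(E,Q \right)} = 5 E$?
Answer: $918$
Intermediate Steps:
$\left(G{\left(-1,3 \right)} - 46\right) \left(-18\right) = \left(5 \left(-1\right) - 46\right) \left(-18\right) = \left(-5 - 46\right) \left(-18\right) = \left(-51\right) \left(-18\right) = 918$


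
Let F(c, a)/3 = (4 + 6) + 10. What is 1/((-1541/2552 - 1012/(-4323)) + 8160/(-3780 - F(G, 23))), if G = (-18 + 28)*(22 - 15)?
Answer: -250734/625517 ≈ -0.40084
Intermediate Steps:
G = 70 (G = 10*7 = 70)
F(c, a) = 60 (F(c, a) = 3*((4 + 6) + 10) = 3*(10 + 10) = 3*20 = 60)
1/((-1541/2552 - 1012/(-4323)) + 8160/(-3780 - F(G, 23))) = 1/((-1541/2552 - 1012/(-4323)) + 8160/(-3780 - 1*60)) = 1/((-1541*1/2552 - 1012*(-1/4323)) + 8160/(-3780 - 60)) = 1/((-1541/2552 + 92/393) + 8160/(-3840)) = 1/(-370829/1002936 + 8160*(-1/3840)) = 1/(-370829/1002936 - 17/8) = 1/(-625517/250734) = -250734/625517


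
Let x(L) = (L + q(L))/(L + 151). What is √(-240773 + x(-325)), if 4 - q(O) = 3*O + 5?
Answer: I*√7289756274/174 ≈ 490.69*I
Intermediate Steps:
q(O) = -1 - 3*O (q(O) = 4 - (3*O + 5) = 4 - (5 + 3*O) = 4 + (-5 - 3*O) = -1 - 3*O)
x(L) = (-1 - 2*L)/(151 + L) (x(L) = (L + (-1 - 3*L))/(L + 151) = (-1 - 2*L)/(151 + L))
√(-240773 + x(-325)) = √(-240773 + (-1 - 2*(-325))/(151 - 325)) = √(-240773 + (-1 + 650)/(-174)) = √(-240773 - 1/174*649) = √(-240773 - 649/174) = √(-41895151/174) = I*√7289756274/174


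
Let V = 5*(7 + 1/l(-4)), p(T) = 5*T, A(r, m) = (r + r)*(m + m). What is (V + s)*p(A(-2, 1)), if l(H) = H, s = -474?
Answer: 17610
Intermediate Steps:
A(r, m) = 4*m*r (A(r, m) = (2*r)*(2*m) = 4*m*r)
V = 135/4 (V = 5*(7 + 1/(-4)) = 5*(7 - 1/4) = 5*(27/4) = 135/4 ≈ 33.750)
(V + s)*p(A(-2, 1)) = (135/4 - 474)*(5*(4*1*(-2))) = -8805*(-8)/4 = -1761/4*(-40) = 17610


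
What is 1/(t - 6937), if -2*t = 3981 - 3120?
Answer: -2/14735 ≈ -0.00013573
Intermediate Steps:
t = -861/2 (t = -(3981 - 3120)/2 = -1/2*861 = -861/2 ≈ -430.50)
1/(t - 6937) = 1/(-861/2 - 6937) = 1/(-14735/2) = -2/14735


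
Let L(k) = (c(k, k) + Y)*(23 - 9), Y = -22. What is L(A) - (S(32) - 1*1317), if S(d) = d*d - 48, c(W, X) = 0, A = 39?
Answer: 33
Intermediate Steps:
S(d) = -48 + d² (S(d) = d² - 48 = -48 + d²)
L(k) = -308 (L(k) = (0 - 22)*(23 - 9) = -22*14 = -308)
L(A) - (S(32) - 1*1317) = -308 - ((-48 + 32²) - 1*1317) = -308 - ((-48 + 1024) - 1317) = -308 - (976 - 1317) = -308 - 1*(-341) = -308 + 341 = 33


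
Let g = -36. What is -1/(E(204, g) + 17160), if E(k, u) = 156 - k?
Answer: -1/17112 ≈ -5.8439e-5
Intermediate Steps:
-1/(E(204, g) + 17160) = -1/((156 - 1*204) + 17160) = -1/((156 - 204) + 17160) = -1/(-48 + 17160) = -1/17112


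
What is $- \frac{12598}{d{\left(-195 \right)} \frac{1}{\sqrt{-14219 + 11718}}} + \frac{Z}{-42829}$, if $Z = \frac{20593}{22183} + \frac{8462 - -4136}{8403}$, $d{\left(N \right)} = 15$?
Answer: $- \frac{452504413}{7983486165921} - \frac{12598 i \sqrt{2501}}{15} \approx -5.668 \cdot 10^{-5} - 42002.0 i$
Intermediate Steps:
$Z = \frac{452504413}{186403749}$ ($Z = 20593 \cdot \frac{1}{22183} + \left(8462 + 4136\right) \frac{1}{8403} = \frac{20593}{22183} + 12598 \cdot \frac{1}{8403} = \frac{20593}{22183} + \frac{12598}{8403} = \frac{452504413}{186403749} \approx 2.4276$)
$- \frac{12598}{d{\left(-195 \right)} \frac{1}{\sqrt{-14219 + 11718}}} + \frac{Z}{-42829} = - \frac{12598}{15 \frac{1}{\sqrt{-14219 + 11718}}} + \frac{452504413}{186403749 \left(-42829\right)} = - \frac{12598}{15 \frac{1}{\sqrt{-2501}}} + \frac{452504413}{186403749} \left(- \frac{1}{42829}\right) = - \frac{12598}{15 \frac{1}{i \sqrt{2501}}} - \frac{452504413}{7983486165921} = - \frac{12598}{15 \left(- \frac{i \sqrt{2501}}{2501}\right)} - \frac{452504413}{7983486165921} = - \frac{12598}{\left(- \frac{15}{2501}\right) i \sqrt{2501}} - \frac{452504413}{7983486165921} = - 12598 \frac{i \sqrt{2501}}{15} - \frac{452504413}{7983486165921} = - \frac{12598 i \sqrt{2501}}{15} - \frac{452504413}{7983486165921} = - \frac{452504413}{7983486165921} - \frac{12598 i \sqrt{2501}}{15}$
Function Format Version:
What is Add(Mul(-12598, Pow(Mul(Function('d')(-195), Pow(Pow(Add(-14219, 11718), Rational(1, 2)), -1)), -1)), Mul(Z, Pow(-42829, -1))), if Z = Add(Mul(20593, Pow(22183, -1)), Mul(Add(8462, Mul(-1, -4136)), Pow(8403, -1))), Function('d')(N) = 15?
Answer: Add(Rational(-452504413, 7983486165921), Mul(Rational(-12598, 15), I, Pow(2501, Rational(1, 2)))) ≈ Add(-5.6680e-5, Mul(-42002., I))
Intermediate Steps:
Z = Rational(452504413, 186403749) (Z = Add(Mul(20593, Rational(1, 22183)), Mul(Add(8462, 4136), Rational(1, 8403))) = Add(Rational(20593, 22183), Mul(12598, Rational(1, 8403))) = Add(Rational(20593, 22183), Rational(12598, 8403)) = Rational(452504413, 186403749) ≈ 2.4276)
Add(Mul(-12598, Pow(Mul(Function('d')(-195), Pow(Pow(Add(-14219, 11718), Rational(1, 2)), -1)), -1)), Mul(Z, Pow(-42829, -1))) = Add(Mul(-12598, Pow(Mul(15, Pow(Pow(Add(-14219, 11718), Rational(1, 2)), -1)), -1)), Mul(Rational(452504413, 186403749), Pow(-42829, -1))) = Add(Mul(-12598, Pow(Mul(15, Pow(Pow(-2501, Rational(1, 2)), -1)), -1)), Mul(Rational(452504413, 186403749), Rational(-1, 42829))) = Add(Mul(-12598, Pow(Mul(15, Pow(Mul(I, Pow(2501, Rational(1, 2))), -1)), -1)), Rational(-452504413, 7983486165921)) = Add(Mul(-12598, Pow(Mul(15, Mul(Rational(-1, 2501), I, Pow(2501, Rational(1, 2)))), -1)), Rational(-452504413, 7983486165921)) = Add(Mul(-12598, Pow(Mul(Rational(-15, 2501), I, Pow(2501, Rational(1, 2))), -1)), Rational(-452504413, 7983486165921)) = Add(Mul(-12598, Mul(Rational(1, 15), I, Pow(2501, Rational(1, 2)))), Rational(-452504413, 7983486165921)) = Add(Mul(Rational(-12598, 15), I, Pow(2501, Rational(1, 2))), Rational(-452504413, 7983486165921)) = Add(Rational(-452504413, 7983486165921), Mul(Rational(-12598, 15), I, Pow(2501, Rational(1, 2))))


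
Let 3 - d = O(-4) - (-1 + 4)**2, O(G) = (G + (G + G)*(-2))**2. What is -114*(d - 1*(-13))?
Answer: 13566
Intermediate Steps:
O(G) = 9*G**2 (O(G) = (G + (2*G)*(-2))**2 = (G - 4*G)**2 = (-3*G)**2 = 9*G**2)
d = -132 (d = 3 - (9*(-4)**2 - (-1 + 4)**2) = 3 - (9*16 - 1*3**2) = 3 - (144 - 1*9) = 3 - (144 - 9) = 3 - 1*135 = 3 - 135 = -132)
-114*(d - 1*(-13)) = -114*(-132 - 1*(-13)) = -114*(-132 + 13) = -114*(-119) = 13566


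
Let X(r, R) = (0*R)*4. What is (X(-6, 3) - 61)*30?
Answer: -1830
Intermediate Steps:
X(r, R) = 0 (X(r, R) = 0*4 = 0)
(X(-6, 3) - 61)*30 = (0 - 61)*30 = -61*30 = -1830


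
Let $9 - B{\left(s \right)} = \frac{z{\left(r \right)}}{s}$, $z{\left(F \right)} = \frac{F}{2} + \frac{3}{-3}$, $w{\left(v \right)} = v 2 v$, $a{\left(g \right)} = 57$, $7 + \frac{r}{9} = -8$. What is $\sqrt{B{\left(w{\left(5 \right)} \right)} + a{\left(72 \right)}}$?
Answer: $\frac{\sqrt{6737}}{10} \approx 8.2079$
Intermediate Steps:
$r = -135$ ($r = -63 + 9 \left(-8\right) = -63 - 72 = -135$)
$w{\left(v \right)} = 2 v^{2}$ ($w{\left(v \right)} = 2 v v = 2 v^{2}$)
$z{\left(F \right)} = -1 + \frac{F}{2}$ ($z{\left(F \right)} = F \frac{1}{2} + 3 \left(- \frac{1}{3}\right) = \frac{F}{2} - 1 = -1 + \frac{F}{2}$)
$B{\left(s \right)} = 9 + \frac{137}{2 s}$ ($B{\left(s \right)} = 9 - \frac{-1 + \frac{1}{2} \left(-135\right)}{s} = 9 - \frac{-1 - \frac{135}{2}}{s} = 9 - - \frac{137}{2 s} = 9 + \frac{137}{2 s}$)
$\sqrt{B{\left(w{\left(5 \right)} \right)} + a{\left(72 \right)}} = \sqrt{\left(9 + \frac{137}{2 \cdot 2 \cdot 5^{2}}\right) + 57} = \sqrt{\left(9 + \frac{137}{2 \cdot 2 \cdot 25}\right) + 57} = \sqrt{\left(9 + \frac{137}{2 \cdot 50}\right) + 57} = \sqrt{\left(9 + \frac{137}{2} \cdot \frac{1}{50}\right) + 57} = \sqrt{\left(9 + \frac{137}{100}\right) + 57} = \sqrt{\frac{1037}{100} + 57} = \sqrt{\frac{6737}{100}} = \frac{\sqrt{6737}}{10}$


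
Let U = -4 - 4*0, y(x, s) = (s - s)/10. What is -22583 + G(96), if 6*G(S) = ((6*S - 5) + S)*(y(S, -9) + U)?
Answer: -69083/3 ≈ -23028.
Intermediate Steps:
y(x, s) = 0 (y(x, s) = 0*(⅒) = 0)
U = -4 (U = -4 + 0 = -4)
G(S) = 10/3 - 14*S/3 (G(S) = (((6*S - 5) + S)*(0 - 4))/6 = (((-5 + 6*S) + S)*(-4))/6 = ((-5 + 7*S)*(-4))/6 = (20 - 28*S)/6 = 10/3 - 14*S/3)
-22583 + G(96) = -22583 + (10/3 - 14/3*96) = -22583 + (10/3 - 448) = -22583 - 1334/3 = -69083/3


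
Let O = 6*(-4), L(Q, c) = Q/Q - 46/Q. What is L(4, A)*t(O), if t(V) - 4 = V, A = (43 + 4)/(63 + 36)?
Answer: 210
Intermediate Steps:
A = 47/99 ≈ 0.47475
L(Q, c) = 1 - 46/Q
O = -24
t(V) = 4 + V
L(4, A)*t(O) = ((-46 + 4)/4)*(4 - 24) = ((¼)*(-42))*(-20) = -21/2*(-20) = 210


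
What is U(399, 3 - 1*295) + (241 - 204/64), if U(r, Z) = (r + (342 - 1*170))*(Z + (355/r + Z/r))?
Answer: -50586825/304 ≈ -1.6640e+5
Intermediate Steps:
U(r, Z) = (172 + r)*(Z + 355/r + Z/r) (U(r, Z) = (r + (342 - 170))*(Z + 355/r + Z/r) = (r + 172)*(Z + 355/r + Z/r) = (172 + r)*(Z + 355/r + Z/r))
U(399, 3 - 1*295) + (241 - 204/64) = (61060 + 172*(3 - 1*295) + 399*(355 + 173*(3 - 1*295) + (3 - 1*295)*399))/399 + (241 - 204/64) = (61060 + 172*(3 - 295) + 399*(355 + 173*(3 - 295) + (3 - 295)*399))/399 + (241 - 204*1/64) = (61060 + 172*(-292) + 399*(355 + 173*(-292) - 292*399))/399 + (241 - 51/16) = (61060 - 50224 + 399*(355 - 50516 - 116508))/399 + 3805/16 = (61060 - 50224 + 399*(-166669))/399 + 3805/16 = (61060 - 50224 - 66500931)/399 + 3805/16 = (1/399)*(-66490095) + 3805/16 = -3166195/19 + 3805/16 = -50586825/304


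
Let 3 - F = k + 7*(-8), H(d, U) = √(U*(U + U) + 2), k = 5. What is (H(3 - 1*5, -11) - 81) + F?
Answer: -27 + 2*√61 ≈ -11.380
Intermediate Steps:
H(d, U) = √(2 + 2*U²) (H(d, U) = √(U*(2*U) + 2) = √(2*U² + 2) = √(2 + 2*U²))
F = 54 (F = 3 - (5 + 7*(-8)) = 3 - (5 - 56) = 3 - 1*(-51) = 3 + 51 = 54)
(H(3 - 1*5, -11) - 81) + F = (√(2 + 2*(-11)²) - 81) + 54 = (√(2 + 2*121) - 81) + 54 = (√(2 + 242) - 81) + 54 = (√244 - 81) + 54 = (2*√61 - 81) + 54 = (-81 + 2*√61) + 54 = -27 + 2*√61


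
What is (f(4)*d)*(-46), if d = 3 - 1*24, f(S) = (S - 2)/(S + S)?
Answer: 483/2 ≈ 241.50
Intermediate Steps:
f(S) = (-2 + S)/(2*S) (f(S) = (-2 + S)/((2*S)) = (-2 + S)*(1/(2*S)) = (-2 + S)/(2*S))
d = -21 (d = 3 - 24 = -21)
(f(4)*d)*(-46) = (((½)*(-2 + 4)/4)*(-21))*(-46) = (((½)*(¼)*2)*(-21))*(-46) = ((¼)*(-21))*(-46) = -21/4*(-46) = 483/2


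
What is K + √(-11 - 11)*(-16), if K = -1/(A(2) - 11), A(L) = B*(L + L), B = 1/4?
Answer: ⅒ - 16*I*√22 ≈ 0.1 - 75.047*I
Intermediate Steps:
B = ¼ ≈ 0.25000
A(L) = L/2 (A(L) = (L + L)/4 = (2*L)/4 = L/2)
K = ⅒ (K = -1/((½)*2 - 11) = -1/(1 - 11) = -1/(-10) = -1*(-⅒) = ⅒ ≈ 0.10000)
K + √(-11 - 11)*(-16) = ⅒ + √(-11 - 11)*(-16) = ⅒ + √(-22)*(-16) = ⅒ + (I*√22)*(-16) = ⅒ - 16*I*√22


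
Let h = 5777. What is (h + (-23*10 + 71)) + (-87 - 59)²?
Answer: 26934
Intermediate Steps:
(h + (-23*10 + 71)) + (-87 - 59)² = (5777 + (-23*10 + 71)) + (-87 - 59)² = (5777 + (-230 + 71)) + (-146)² = (5777 - 159) + 21316 = 5618 + 21316 = 26934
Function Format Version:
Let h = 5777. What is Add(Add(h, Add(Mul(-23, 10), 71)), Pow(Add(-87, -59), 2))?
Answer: 26934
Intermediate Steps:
Add(Add(h, Add(Mul(-23, 10), 71)), Pow(Add(-87, -59), 2)) = Add(Add(5777, Add(Mul(-23, 10), 71)), Pow(Add(-87, -59), 2)) = Add(Add(5777, Add(-230, 71)), Pow(-146, 2)) = Add(Add(5777, -159), 21316) = Add(5618, 21316) = 26934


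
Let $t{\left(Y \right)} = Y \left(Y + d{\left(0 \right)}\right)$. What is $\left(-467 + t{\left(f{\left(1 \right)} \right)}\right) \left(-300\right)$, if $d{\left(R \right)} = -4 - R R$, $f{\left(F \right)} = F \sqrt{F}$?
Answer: $141000$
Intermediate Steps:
$f{\left(F \right)} = F^{\frac{3}{2}}$
$d{\left(R \right)} = -4 - R^{2}$
$t{\left(Y \right)} = Y \left(-4 + Y\right)$ ($t{\left(Y \right)} = Y \left(Y - 4\right) = Y \left(-4 + Y\right)$)
$\left(-467 + t{\left(f{\left(1 \right)} \right)}\right) \left(-300\right) = \left(-467 + 1^{\frac{3}{2}} \left(-4 + 1^{\frac{3}{2}}\right)\right) \left(-300\right) = \left(-467 + 1 \left(-4 + 1\right)\right) \left(-300\right) = \left(-467 + 1 \left(-3\right)\right) \left(-300\right) = \left(-467 - 3\right) \left(-300\right) = \left(-470\right) \left(-300\right) = 141000$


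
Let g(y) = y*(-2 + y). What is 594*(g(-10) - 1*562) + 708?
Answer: -261840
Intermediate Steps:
594*(g(-10) - 1*562) + 708 = 594*(-10*(-2 - 10) - 1*562) + 708 = 594*(-10*(-12) - 562) + 708 = 594*(120 - 562) + 708 = 594*(-442) + 708 = -262548 + 708 = -261840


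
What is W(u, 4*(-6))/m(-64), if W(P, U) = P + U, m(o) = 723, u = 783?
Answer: 253/241 ≈ 1.0498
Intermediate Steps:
W(u, 4*(-6))/m(-64) = (783 + 4*(-6))/723 = (783 - 24)*(1/723) = 759*(1/723) = 253/241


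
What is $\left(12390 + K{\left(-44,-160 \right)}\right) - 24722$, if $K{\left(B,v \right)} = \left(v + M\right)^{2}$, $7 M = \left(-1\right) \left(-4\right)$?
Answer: $\frac{641188}{49} \approx 13085.0$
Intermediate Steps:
$M = \frac{4}{7}$ ($M = \frac{\left(-1\right) \left(-4\right)}{7} = \frac{1}{7} \cdot 4 = \frac{4}{7} \approx 0.57143$)
$K{\left(B,v \right)} = \left(\frac{4}{7} + v\right)^{2}$ ($K{\left(B,v \right)} = \left(v + \frac{4}{7}\right)^{2} = \left(\frac{4}{7} + v\right)^{2}$)
$\left(12390 + K{\left(-44,-160 \right)}\right) - 24722 = \left(12390 + \frac{\left(4 + 7 \left(-160\right)\right)^{2}}{49}\right) - 24722 = \left(12390 + \frac{\left(4 - 1120\right)^{2}}{49}\right) - 24722 = \left(12390 + \frac{\left(-1116\right)^{2}}{49}\right) - 24722 = \left(12390 + \frac{1}{49} \cdot 1245456\right) - 24722 = \left(12390 + \frac{1245456}{49}\right) - 24722 = \frac{1852566}{49} - 24722 = \frac{641188}{49}$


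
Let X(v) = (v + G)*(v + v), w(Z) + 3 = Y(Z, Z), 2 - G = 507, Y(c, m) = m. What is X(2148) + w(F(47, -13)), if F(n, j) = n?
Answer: 7058372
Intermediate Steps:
G = -505 (G = 2 - 1*507 = 2 - 507 = -505)
w(Z) = -3 + Z
X(v) = 2*v*(-505 + v) (X(v) = (v - 505)*(v + v) = (-505 + v)*(2*v) = 2*v*(-505 + v))
X(2148) + w(F(47, -13)) = 2*2148*(-505 + 2148) + (-3 + 47) = 2*2148*1643 + 44 = 7058328 + 44 = 7058372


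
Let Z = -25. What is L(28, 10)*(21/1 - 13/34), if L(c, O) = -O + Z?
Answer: -24535/34 ≈ -721.62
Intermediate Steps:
L(c, O) = -25 - O (L(c, O) = -O - 25 = -25 - O)
L(28, 10)*(21/1 - 13/34) = (-25 - 1*10)*(21/1 - 13/34) = (-25 - 10)*(21*1 - 13*1/34) = -35*(21 - 13/34) = -35*701/34 = -24535/34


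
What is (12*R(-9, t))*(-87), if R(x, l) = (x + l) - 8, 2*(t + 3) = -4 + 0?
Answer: 22968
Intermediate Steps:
t = -5 (t = -3 + (-4 + 0)/2 = -3 + (½)*(-4) = -3 - 2 = -5)
R(x, l) = -8 + l + x (R(x, l) = (l + x) - 8 = -8 + l + x)
(12*R(-9, t))*(-87) = (12*(-8 - 5 - 9))*(-87) = (12*(-22))*(-87) = -264*(-87) = 22968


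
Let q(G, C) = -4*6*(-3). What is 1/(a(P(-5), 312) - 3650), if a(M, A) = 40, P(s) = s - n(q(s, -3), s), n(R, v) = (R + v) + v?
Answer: -1/3610 ≈ -0.00027701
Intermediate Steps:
q(G, C) = 72 (q(G, C) = -24*(-3) = 72)
n(R, v) = R + 2*v
P(s) = -72 - s (P(s) = s - (72 + 2*s) = s + (-72 - 2*s) = -72 - s)
1/(a(P(-5), 312) - 3650) = 1/(40 - 3650) = 1/(-3610) = -1/3610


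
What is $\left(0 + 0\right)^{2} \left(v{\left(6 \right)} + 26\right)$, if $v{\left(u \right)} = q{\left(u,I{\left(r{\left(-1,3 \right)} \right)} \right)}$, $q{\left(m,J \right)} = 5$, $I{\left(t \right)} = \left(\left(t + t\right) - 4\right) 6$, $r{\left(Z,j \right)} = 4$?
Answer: $0$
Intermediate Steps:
$I{\left(t \right)} = -24 + 12 t$ ($I{\left(t \right)} = \left(2 t - 4\right) 6 = \left(-4 + 2 t\right) 6 = -24 + 12 t$)
$v{\left(u \right)} = 5$
$\left(0 + 0\right)^{2} \left(v{\left(6 \right)} + 26\right) = \left(0 + 0\right)^{2} \left(5 + 26\right) = 0^{2} \cdot 31 = 0 \cdot 31 = 0$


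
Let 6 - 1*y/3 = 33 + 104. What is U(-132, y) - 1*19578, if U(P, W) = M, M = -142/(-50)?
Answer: -489379/25 ≈ -19575.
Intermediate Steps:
y = -393 (y = 18 - 3*(33 + 104) = 18 - 3*137 = 18 - 411 = -393)
M = 71/25 (M = -142*(-1/50) = 71/25 ≈ 2.8400)
U(P, W) = 71/25
U(-132, y) - 1*19578 = 71/25 - 1*19578 = 71/25 - 19578 = -489379/25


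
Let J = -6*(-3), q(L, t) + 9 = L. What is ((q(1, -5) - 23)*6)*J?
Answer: -3348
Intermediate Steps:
q(L, t) = -9 + L
J = 18 (J = -1*(-18) = 18)
((q(1, -5) - 23)*6)*J = (((-9 + 1) - 23)*6)*18 = ((-8 - 23)*6)*18 = -31*6*18 = -186*18 = -3348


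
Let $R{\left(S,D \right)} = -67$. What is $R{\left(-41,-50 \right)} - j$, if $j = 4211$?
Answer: $-4278$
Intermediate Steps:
$R{\left(-41,-50 \right)} - j = -67 - 4211 = -4278$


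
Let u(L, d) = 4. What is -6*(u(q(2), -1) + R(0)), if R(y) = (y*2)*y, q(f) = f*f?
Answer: -24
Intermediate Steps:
q(f) = f**2
R(y) = 2*y**2 (R(y) = (2*y)*y = 2*y**2)
-6*(u(q(2), -1) + R(0)) = -6*(4 + 2*0**2) = -6*(4 + 2*0) = -6*(4 + 0) = -6*4 = -24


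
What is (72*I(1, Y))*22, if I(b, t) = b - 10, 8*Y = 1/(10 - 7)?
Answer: -14256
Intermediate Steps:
Y = 1/24 (Y = 1/(8*(10 - 7)) = (⅛)/3 = (⅛)*(⅓) = 1/24 ≈ 0.041667)
I(b, t) = -10 + b
(72*I(1, Y))*22 = (72*(-10 + 1))*22 = (72*(-9))*22 = -648*22 = -14256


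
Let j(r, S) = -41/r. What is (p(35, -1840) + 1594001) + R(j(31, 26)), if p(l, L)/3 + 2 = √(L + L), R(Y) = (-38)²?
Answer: 1595439 + 12*I*√230 ≈ 1.5954e+6 + 181.99*I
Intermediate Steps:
R(Y) = 1444
p(l, L) = -6 + 3*√2*√L (p(l, L) = -6 + 3*√(L + L) = -6 + 3*√(2*L) = -6 + 3*(√2*√L) = -6 + 3*√2*√L)
(p(35, -1840) + 1594001) + R(j(31, 26)) = ((-6 + 3*√2*√(-1840)) + 1594001) + 1444 = ((-6 + 3*√2*(4*I*√115)) + 1594001) + 1444 = ((-6 + 12*I*√230) + 1594001) + 1444 = (1593995 + 12*I*√230) + 1444 = 1595439 + 12*I*√230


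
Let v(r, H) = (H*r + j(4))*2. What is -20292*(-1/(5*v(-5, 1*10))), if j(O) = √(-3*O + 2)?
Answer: -10146/251 - 5073*I*√10/6275 ≈ -40.422 - 2.5565*I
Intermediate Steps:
j(O) = √(2 - 3*O)
v(r, H) = 2*I*√10 + 2*H*r (v(r, H) = (H*r + √(2 - 3*4))*2 = (H*r + √(2 - 12))*2 = (H*r + √(-10))*2 = (H*r + I*√10)*2 = (I*√10 + H*r)*2 = 2*I*√10 + 2*H*r)
-20292*(-1/(5*v(-5, 1*10))) = -20292*(-1/(5*(2*I*√10 + 2*(1*10)*(-5)))) = -20292*(-1/(5*(2*I*√10 + 2*10*(-5)))) = -20292*(-1/(5*(2*I*√10 - 100))) = -20292*(-1/(5*(-100 + 2*I*√10))) = -20292/(500 - 10*I*√10)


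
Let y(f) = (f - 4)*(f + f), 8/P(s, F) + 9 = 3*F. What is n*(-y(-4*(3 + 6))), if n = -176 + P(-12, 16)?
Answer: 6581760/13 ≈ 5.0629e+5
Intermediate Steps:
P(s, F) = 8/(-9 + 3*F)
y(f) = 2*f*(-4 + f) (y(f) = (-4 + f)*(2*f) = 2*f*(-4 + f))
n = -6856/39 (n = -176 + 8/(3*(-3 + 16)) = -176 + (8/3)/13 = -176 + (8/3)*(1/13) = -176 + 8/39 = -6856/39 ≈ -175.79)
n*(-y(-4*(3 + 6))) = -(-6856)*2*(-4*(3 + 6))*(-4 - 4*(3 + 6))/39 = -(-6856)*2*(-4*9)*(-4 - 4*9)/39 = -(-6856)*2*(-36)*(-4 - 36)/39 = -(-6856)*2*(-36)*(-40)/39 = -(-6856)*2880/39 = -6856/39*(-2880) = 6581760/13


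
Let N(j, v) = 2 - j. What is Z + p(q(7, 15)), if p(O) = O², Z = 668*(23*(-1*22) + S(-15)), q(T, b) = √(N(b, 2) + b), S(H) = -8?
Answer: -343350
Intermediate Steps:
q(T, b) = √2 (q(T, b) = √((2 - b) + b) = √2)
Z = -343352 (Z = 668*(23*(-1*22) - 8) = 668*(23*(-22) - 8) = 668*(-506 - 8) = 668*(-514) = -343352)
Z + p(q(7, 15)) = -343352 + (√2)² = -343352 + 2 = -343350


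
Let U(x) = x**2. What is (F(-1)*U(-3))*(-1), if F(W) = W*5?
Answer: 45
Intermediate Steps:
F(W) = 5*W
(F(-1)*U(-3))*(-1) = ((5*(-1))*(-3)**2)*(-1) = -5*9*(-1) = -45*(-1) = 45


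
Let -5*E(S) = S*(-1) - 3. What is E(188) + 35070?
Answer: 175541/5 ≈ 35108.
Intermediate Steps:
E(S) = 3/5 + S/5 (E(S) = -(S*(-1) - 3)/5 = -(-S - 3)/5 = -(-3 - S)/5 = 3/5 + S/5)
E(188) + 35070 = (3/5 + (1/5)*188) + 35070 = (3/5 + 188/5) + 35070 = 191/5 + 35070 = 175541/5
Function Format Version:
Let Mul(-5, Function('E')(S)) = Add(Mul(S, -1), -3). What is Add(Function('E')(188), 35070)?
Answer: Rational(175541, 5) ≈ 35108.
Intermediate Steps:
Function('E')(S) = Add(Rational(3, 5), Mul(Rational(1, 5), S)) (Function('E')(S) = Mul(Rational(-1, 5), Add(Mul(S, -1), -3)) = Mul(Rational(-1, 5), Add(Mul(-1, S), -3)) = Mul(Rational(-1, 5), Add(-3, Mul(-1, S))) = Add(Rational(3, 5), Mul(Rational(1, 5), S)))
Add(Function('E')(188), 35070) = Add(Add(Rational(3, 5), Mul(Rational(1, 5), 188)), 35070) = Add(Add(Rational(3, 5), Rational(188, 5)), 35070) = Add(Rational(191, 5), 35070) = Rational(175541, 5)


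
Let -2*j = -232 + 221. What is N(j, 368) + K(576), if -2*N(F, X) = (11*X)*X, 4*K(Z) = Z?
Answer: -744688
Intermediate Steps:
j = 11/2 (j = -(-232 + 221)/2 = -½*(-11) = 11/2 ≈ 5.5000)
K(Z) = Z/4
N(F, X) = -11*X²/2 (N(F, X) = -11*X*X/2 = -11*X²/2)
N(j, 368) + K(576) = -11/2*368² + (¼)*576 = -11/2*135424 + 144 = -744832 + 144 = -744688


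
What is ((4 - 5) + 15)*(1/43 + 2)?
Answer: 1218/43 ≈ 28.326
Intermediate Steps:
((4 - 5) + 15)*(1/43 + 2) = (-1 + 15)*(1/43 + 2) = 14*(87/43) = 1218/43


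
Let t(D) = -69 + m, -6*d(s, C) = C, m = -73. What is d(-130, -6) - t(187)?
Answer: 143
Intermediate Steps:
d(s, C) = -C/6
t(D) = -142 (t(D) = -69 - 73 = -142)
d(-130, -6) - t(187) = -1/6*(-6) - 1*(-142) = 1 + 142 = 143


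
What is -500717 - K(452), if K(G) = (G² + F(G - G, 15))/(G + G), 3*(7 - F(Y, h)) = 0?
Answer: -452852479/904 ≈ -5.0094e+5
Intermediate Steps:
F(Y, h) = 7 (F(Y, h) = 7 - ⅓*0 = 7 + 0 = 7)
K(G) = (7 + G²)/(2*G) (K(G) = (G² + 7)/(G + G) = (7 + G²)/((2*G)) = (7 + G²)*(1/(2*G)) = (7 + G²)/(2*G))
-500717 - K(452) = -500717 - (7 + 452²)/(2*452) = -500717 - (7 + 204304)/(2*452) = -500717 - 204311/(2*452) = -500717 - 1*204311/904 = -500717 - 204311/904 = -452852479/904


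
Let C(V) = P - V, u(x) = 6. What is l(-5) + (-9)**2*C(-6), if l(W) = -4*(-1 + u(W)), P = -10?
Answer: -344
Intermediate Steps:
l(W) = -20 (l(W) = -4*(-1 + 6) = -4*5 = -20)
C(V) = -10 - V
l(-5) + (-9)**2*C(-6) = -20 + (-9)**2*(-10 - 1*(-6)) = -20 + 81*(-10 + 6) = -20 + 81*(-4) = -20 - 324 = -344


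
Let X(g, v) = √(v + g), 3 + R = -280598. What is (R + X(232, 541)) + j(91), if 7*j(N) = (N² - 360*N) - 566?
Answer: -1989252/7 + √773 ≈ -2.8415e+5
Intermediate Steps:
R = -280601 (R = -3 - 280598 = -280601)
X(g, v) = √(g + v)
j(N) = -566/7 - 360*N/7 + N²/7 (j(N) = ((N² - 360*N) - 566)/7 = (-566 + N² - 360*N)/7 = -566/7 - 360*N/7 + N²/7)
(R + X(232, 541)) + j(91) = (-280601 + √(232 + 541)) + (-566/7 - 360/7*91 + (⅐)*91²) = (-280601 + √773) + (-566/7 - 4680 + (⅐)*8281) = (-280601 + √773) + (-566/7 - 4680 + 1183) = (-280601 + √773) - 25045/7 = -1989252/7 + √773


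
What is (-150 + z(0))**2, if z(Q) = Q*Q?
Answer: 22500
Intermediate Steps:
z(Q) = Q**2
(-150 + z(0))**2 = (-150 + 0**2)**2 = (-150 + 0)**2 = (-150)**2 = 22500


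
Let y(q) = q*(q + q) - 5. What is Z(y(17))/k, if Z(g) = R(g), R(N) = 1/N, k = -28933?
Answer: -1/16578609 ≈ -6.0319e-8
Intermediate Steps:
y(q) = -5 + 2*q² (y(q) = q*(2*q) - 5 = 2*q² - 5 = -5 + 2*q²)
Z(g) = 1/g
Z(y(17))/k = 1/(-5 + 2*17²*(-28933)) = -1/28933/(-5 + 2*289) = -1/28933/(-5 + 578) = -1/28933/573 = (1/573)*(-1/28933) = -1/16578609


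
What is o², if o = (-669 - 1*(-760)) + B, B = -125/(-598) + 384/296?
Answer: 4189369772025/489559876 ≈ 8557.4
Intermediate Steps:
B = 33329/22126 (B = -125*(-1/598) + 384*(1/296) = 125/598 + 48/37 = 33329/22126 ≈ 1.5063)
o = 2046795/22126 (o = (-669 - 1*(-760)) + 33329/22126 = (-669 + 760) + 33329/22126 = 91 + 33329/22126 = 2046795/22126 ≈ 92.506)
o² = (2046795/22126)² = 4189369772025/489559876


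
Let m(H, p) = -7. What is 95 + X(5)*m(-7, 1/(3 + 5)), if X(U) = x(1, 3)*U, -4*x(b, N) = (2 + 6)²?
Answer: 655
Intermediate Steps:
x(b, N) = -16 (x(b, N) = -(2 + 6)²/4 = -¼*8² = -¼*64 = -16)
X(U) = -16*U
95 + X(5)*m(-7, 1/(3 + 5)) = 95 - 16*5*(-7) = 95 - 80*(-7) = 95 + 560 = 655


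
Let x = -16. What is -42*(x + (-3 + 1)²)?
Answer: 504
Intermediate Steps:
-42*(x + (-3 + 1)²) = -42*(-16 + (-3 + 1)²) = -42*(-16 + (-2)²) = -42*(-16 + 4) = -42*(-12) = 504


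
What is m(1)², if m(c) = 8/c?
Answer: 64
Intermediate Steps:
m(1)² = (8/1)² = (8*1)² = 8² = 64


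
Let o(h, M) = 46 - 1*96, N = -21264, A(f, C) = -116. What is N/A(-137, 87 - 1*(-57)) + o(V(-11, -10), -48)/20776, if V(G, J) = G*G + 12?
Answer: 55221883/301252 ≈ 183.31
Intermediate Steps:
V(G, J) = 12 + G² (V(G, J) = G² + 12 = 12 + G²)
o(h, M) = -50 (o(h, M) = 46 - 96 = -50)
N/A(-137, 87 - 1*(-57)) + o(V(-11, -10), -48)/20776 = -21264/(-116) - 50/20776 = -21264*(-1/116) - 50*1/20776 = 5316/29 - 25/10388 = 55221883/301252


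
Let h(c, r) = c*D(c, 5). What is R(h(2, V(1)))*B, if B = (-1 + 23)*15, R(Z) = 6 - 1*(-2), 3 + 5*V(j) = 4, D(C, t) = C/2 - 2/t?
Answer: 2640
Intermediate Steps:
D(C, t) = C/2 - 2/t (D(C, t) = C*(½) - 2/t = C/2 - 2/t)
V(j) = ⅕ (V(j) = -⅗ + (⅕)*4 = -⅗ + ⅘ = ⅕)
h(c, r) = c*(-⅖ + c/2) (h(c, r) = c*(c/2 - 2/5) = c*(c/2 - 2*⅕) = c*(c/2 - ⅖) = c*(-⅖ + c/2))
R(Z) = 8 (R(Z) = 6 + 2 = 8)
B = 330 (B = 22*15 = 330)
R(h(2, V(1)))*B = 8*330 = 2640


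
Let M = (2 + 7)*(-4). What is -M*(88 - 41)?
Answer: 1692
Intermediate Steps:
M = -36 (M = 9*(-4) = -36)
-M*(88 - 41) = -(-36)*(88 - 41) = -(-36)*47 = -1*(-1692) = 1692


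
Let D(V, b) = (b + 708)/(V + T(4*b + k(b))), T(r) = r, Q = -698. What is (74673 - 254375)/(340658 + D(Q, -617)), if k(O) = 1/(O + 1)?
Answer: -175232541707/332185296525 ≈ -0.52751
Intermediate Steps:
k(O) = 1/(1 + O)
D(V, b) = (708 + b)/(V + 1/(1 + b) + 4*b) (D(V, b) = (b + 708)/(V + (4*b + 1/(1 + b))) = (708 + b)/(V + (1/(1 + b) + 4*b)) = (708 + b)/(V + 1/(1 + b) + 4*b))
(74673 - 254375)/(340658 + D(Q, -617)) = (74673 - 254375)/(340658 + (1 - 617)*(708 - 617)/(1 - 698*(1 - 617) + 4*(-617)*(1 - 617))) = -179702/(340658 - 616*91/(1 - 698*(-616) + 4*(-617)*(-616))) = -179702/(340658 - 616*91/(1 + 429968 + 1520288)) = -179702/(340658 - 616*91/1950257) = -179702/(340658 + (1/1950257)*(-616)*91) = -179702/(340658 - 56056/1950257) = -179702/664370593050/1950257 = -179702*1950257/664370593050 = -175232541707/332185296525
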